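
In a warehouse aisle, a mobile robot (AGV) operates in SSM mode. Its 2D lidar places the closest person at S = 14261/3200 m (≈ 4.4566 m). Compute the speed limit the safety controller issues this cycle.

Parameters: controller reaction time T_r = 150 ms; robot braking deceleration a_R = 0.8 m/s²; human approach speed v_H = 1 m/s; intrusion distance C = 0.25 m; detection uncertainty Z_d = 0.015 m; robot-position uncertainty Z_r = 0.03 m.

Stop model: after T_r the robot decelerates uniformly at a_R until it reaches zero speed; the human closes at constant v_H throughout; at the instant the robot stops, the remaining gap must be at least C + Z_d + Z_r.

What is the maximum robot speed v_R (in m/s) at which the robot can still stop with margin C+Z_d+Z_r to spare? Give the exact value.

v_R_max = 33/20 m/s = 1.6500 m/s

quadratic (5/8)·v² + (7/5)·v + (-12837/3200) = 0
  disc = (7/5)² − 4·(5/8)·(-12837/3200) = 76729/6400 ; √disc = 277/80
  v_R = (−(7/5) + 277/80) / (2·(5/8)) = 33/20 m/s
check:
T_s = v_R/a_R = (33/20)/(4/5) = 2.0625 s
robot in T_r: 1.6500·0.1500 = 0.2475 m
robot covers 1.6500·2.0625 − ½·0.8000·2.0625² = 1.7016 m while stopping
human closes 1.0000·2.2125 = 2.2125 m
residual clearance needed = 0.2500+0.0150+0.0300 = 0.2950 m
sum ≈ 0.2475+1.7016+2.2125+0.2950 ≈ 4.4566 m = S ✓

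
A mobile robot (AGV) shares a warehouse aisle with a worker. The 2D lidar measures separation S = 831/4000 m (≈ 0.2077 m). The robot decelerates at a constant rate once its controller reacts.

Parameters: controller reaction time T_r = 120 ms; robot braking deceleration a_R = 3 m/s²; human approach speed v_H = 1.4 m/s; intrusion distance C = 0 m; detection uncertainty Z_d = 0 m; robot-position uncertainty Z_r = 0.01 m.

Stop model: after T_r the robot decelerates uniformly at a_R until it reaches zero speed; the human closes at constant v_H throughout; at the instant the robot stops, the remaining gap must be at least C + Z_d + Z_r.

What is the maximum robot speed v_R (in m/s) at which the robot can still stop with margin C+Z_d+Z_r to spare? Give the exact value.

v_R_max = 1/20 m/s = 0.0500 m/s

at the boundary: (1/6)·v² + (44/75)·v + (-119/4000) = 0
  disc = (44/75)² − 4·(1/6)·(-119/4000) = 32761/90000 ; √disc = 181/300
  v_R = (−(44/75) + 181/300) / (2·(1/6)) = 1/20 m/s
check:
stop time T_s = (1/20)/3 = 0.0167 s
robot in T_r: 0.0500·0.1200 = 0.0060 m
braking distance = 0.0500²/(2·3.0000) = 0.0004 m
person approaches 1.4000·(0.1200+0.0167) = 0.1913 m
C+Z_d+Z_r = 0.0000+0.0000+0.0100 = 0.0100 m
sum ≈ 0.0060+0.0004+0.1913+0.0100 ≈ 0.2077 m = S ✓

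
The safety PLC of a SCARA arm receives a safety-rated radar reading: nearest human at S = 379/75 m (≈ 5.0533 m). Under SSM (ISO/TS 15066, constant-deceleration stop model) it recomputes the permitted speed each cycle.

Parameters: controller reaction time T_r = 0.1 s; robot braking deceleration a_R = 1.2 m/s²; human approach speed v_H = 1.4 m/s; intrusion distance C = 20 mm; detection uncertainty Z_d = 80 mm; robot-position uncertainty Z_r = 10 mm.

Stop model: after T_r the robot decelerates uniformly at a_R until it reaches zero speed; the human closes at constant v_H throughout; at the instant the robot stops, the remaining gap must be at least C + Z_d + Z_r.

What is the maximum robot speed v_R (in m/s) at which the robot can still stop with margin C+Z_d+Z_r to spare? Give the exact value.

v_R_max = 11/5 m/s = 2.2000 m/s

quadratic (5/12)·v² + (19/15)·v + (-1441/300) = 0
  disc = (19/15)² − 4·(5/12)·(-1441/300) = 961/100 ; √disc = 31/10
  v_R = (−(19/15) + 31/10) / (2·(5/12)) = 11/5 m/s
check:
stop time T_s = (11/5)/(6/5) = 1.8333 s
robot in T_r: 2.2000·0.1000 = 0.2200 m
braking distance = 2.2000²/(2·1.2000) = 2.0167 m
human closes 1.4000·1.9333 = 2.7067 m
margins: 0.0200+0.0800+0.0100 = 0.1100 m
sum ≈ 0.2200+2.0167+2.7067+0.1100 ≈ 5.0533 m = S ✓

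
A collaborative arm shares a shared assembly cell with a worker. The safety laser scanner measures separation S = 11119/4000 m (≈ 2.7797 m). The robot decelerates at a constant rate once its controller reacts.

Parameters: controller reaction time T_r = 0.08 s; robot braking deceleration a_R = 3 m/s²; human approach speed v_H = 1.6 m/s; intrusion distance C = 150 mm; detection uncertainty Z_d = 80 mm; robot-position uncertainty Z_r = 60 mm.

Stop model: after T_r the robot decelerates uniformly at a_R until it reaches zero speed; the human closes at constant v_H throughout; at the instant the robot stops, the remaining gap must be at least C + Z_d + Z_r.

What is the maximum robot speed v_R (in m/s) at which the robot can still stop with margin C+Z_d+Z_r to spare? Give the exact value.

at the boundary: (1/6)·v² + (46/75)·v + (-9447/4000) = 0
  disc = (46/75)² − 4·(1/6)·(-9447/4000) = 175561/90000 ; √disc = 419/300
  v_R = (−(46/75) + 419/300) / (2·(1/6)) = 47/20 m/s
check:
stop time T_s = (47/20)/3 = 0.7833 s
robot covers v_R·T_r = 2.3500·0.0800 = 0.1880 m before braking
braking distance = 2.3500²/(2·3.0000) = 0.9204 m
human over T_r+T_s: 1.6000·(0.0800+0.7833) = 1.3813 m
margins: 0.1500+0.0800+0.0600 = 0.2900 m
sum ≈ 0.1880+0.9204+1.3813+0.2900 ≈ 2.7797 m = S ✓

v_R_max = 47/20 m/s = 2.3500 m/s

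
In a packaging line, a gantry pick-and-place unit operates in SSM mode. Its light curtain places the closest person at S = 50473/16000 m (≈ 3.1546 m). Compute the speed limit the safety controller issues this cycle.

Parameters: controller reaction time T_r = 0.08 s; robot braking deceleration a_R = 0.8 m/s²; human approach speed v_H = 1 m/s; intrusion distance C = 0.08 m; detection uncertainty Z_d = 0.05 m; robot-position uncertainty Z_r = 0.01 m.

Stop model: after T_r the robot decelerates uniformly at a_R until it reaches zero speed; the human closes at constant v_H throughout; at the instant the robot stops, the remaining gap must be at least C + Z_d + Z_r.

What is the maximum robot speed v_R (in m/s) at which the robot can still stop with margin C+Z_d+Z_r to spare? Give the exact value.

at the boundary: (5/8)·v² + (133/100)·v + (-46953/16000) = 0
  disc = (133/100)² − 4·(5/8)·(-46953/16000) = 1456849/160000 ; √disc = 1207/400
  v_R = (−(133/100) + 1207/400) / (2·(5/8)) = 27/20 m/s
check:
stop time T_s = (27/20)/(4/5) = 1.6875 s
robot in T_r: 1.3500·0.0800 = 0.1080 m
robot covers 1.3500·1.6875 − ½·0.8000·1.6875² = 1.1391 m while stopping
human over T_r+T_s: 1.0000·(0.0800+1.6875) = 1.7675 m
margins: 0.0800+0.0500+0.0100 = 0.1400 m
sum ≈ 0.1080+1.1391+1.7675+0.1400 ≈ 3.1546 m = S ✓

v_R_max = 27/20 m/s = 1.3500 m/s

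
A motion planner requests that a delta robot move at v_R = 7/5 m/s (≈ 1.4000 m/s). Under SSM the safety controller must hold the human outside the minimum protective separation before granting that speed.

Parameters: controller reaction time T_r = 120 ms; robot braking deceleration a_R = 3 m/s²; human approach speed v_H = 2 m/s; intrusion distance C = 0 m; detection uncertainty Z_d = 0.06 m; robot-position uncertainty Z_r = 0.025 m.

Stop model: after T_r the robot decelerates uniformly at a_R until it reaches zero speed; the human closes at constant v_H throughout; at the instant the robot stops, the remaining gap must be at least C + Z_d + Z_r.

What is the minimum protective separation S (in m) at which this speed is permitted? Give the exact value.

S_min = 1753/1000 m = 1.7530 m

braking lasts T_s = (7/5)/3 = 0.4667 s
robot covers v_R·T_r = 1.4000·0.1200 = 0.1680 m before braking
braking distance = 1.4000²/(2·3.0000) = 0.3267 m
human closes 2.0000·0.5867 = 1.1733 m
margins: 0.0000+0.0600+0.0250 = 0.0850 m
S_min ≈ 0.1680+0.3267+1.1733+0.0850  ⇒  S_min = 1753/1000 m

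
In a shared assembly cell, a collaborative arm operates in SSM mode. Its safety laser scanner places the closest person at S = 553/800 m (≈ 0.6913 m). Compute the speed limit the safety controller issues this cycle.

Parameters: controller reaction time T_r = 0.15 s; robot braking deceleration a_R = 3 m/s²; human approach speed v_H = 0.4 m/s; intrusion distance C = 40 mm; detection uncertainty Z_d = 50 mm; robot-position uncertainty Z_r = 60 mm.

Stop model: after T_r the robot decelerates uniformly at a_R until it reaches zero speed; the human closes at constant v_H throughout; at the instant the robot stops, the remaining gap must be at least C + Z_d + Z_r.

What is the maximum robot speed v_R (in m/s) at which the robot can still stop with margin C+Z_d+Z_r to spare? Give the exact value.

v_R_max = 21/20 m/s = 1.0500 m/s

at the boundary: (1/6)·v² + (17/60)·v + (-77/160) = 0
  disc = (17/60)² − 4·(1/6)·(-77/160) = 361/900 ; √disc = 19/30
  v_R = (−(17/60) + 19/30) / (2·(1/6)) = 21/20 m/s
check:
T_s = v_R/a_R = (21/20)/3 = 0.3500 s
reaction-phase robot travel = 1.0500·0.1500 = 0.1575 m
braking distance = 1.0500²/(2·3.0000) = 0.1837 m
person approaches 0.4000·(0.1500+0.3500) = 0.2000 m
margins: 0.0400+0.0500+0.0600 = 0.1500 m
sum ≈ 0.1575+0.1837+0.2000+0.1500 ≈ 0.6913 m = S ✓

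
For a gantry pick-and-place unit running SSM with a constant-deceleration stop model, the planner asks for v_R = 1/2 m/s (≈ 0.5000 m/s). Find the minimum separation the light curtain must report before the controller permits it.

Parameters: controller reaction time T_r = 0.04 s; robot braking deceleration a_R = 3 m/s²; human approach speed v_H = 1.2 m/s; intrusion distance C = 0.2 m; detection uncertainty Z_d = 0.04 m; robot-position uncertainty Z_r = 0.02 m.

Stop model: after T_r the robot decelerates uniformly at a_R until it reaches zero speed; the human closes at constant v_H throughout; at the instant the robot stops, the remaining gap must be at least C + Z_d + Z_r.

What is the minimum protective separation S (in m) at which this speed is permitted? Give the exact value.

S_min = 1709/3000 m = 0.5697 m

T_s = v_R/a_R = (1/2)/3 = 0.1667 s
robot in T_r: 0.5000·0.0400 = 0.0200 m
robot under decel: 0.5000²/(2·3.0000) = 0.0417 m
human over T_r+T_s: 1.2000·(0.0400+0.1667) = 0.2480 m
margins: 0.2000+0.0400+0.0200 = 0.2600 m
S_min ≈ 0.0200+0.0417+0.2480+0.2600  ⇒  S_min = 1709/3000 m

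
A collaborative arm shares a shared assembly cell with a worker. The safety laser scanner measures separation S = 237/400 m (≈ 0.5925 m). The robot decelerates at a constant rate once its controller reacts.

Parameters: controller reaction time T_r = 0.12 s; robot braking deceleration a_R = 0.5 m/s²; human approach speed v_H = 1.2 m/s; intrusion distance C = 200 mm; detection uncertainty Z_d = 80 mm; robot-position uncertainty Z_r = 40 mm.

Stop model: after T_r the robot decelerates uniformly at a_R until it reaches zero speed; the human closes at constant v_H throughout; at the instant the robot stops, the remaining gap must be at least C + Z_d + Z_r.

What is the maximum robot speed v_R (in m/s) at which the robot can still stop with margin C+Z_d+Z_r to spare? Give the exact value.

collect terms ⇒ (1)·v_R² + (63/25)·v_R + (-257/2000) = 0
  disc = (63/25)² − 4·(1)·(-257/2000) = 17161/2500 ; √disc = 131/50
  v_R = (−(63/25) + 131/50) / (2·(1)) = 1/20 m/s
check:
braking lasts T_s = (1/20)/(1/2) = 0.1000 s
robot in T_r: 0.0500·0.1200 = 0.0060 m
robot covers 0.0500·0.1000 − ½·0.5000·0.1000² = 0.0025 m while stopping
human over T_r+T_s: 1.2000·(0.1200+0.1000) = 0.2640 m
margins: 0.2000+0.0800+0.0400 = 0.3200 m
sum ≈ 0.0060+0.0025+0.2640+0.3200 ≈ 0.5925 m = S ✓

v_R_max = 1/20 m/s = 0.0500 m/s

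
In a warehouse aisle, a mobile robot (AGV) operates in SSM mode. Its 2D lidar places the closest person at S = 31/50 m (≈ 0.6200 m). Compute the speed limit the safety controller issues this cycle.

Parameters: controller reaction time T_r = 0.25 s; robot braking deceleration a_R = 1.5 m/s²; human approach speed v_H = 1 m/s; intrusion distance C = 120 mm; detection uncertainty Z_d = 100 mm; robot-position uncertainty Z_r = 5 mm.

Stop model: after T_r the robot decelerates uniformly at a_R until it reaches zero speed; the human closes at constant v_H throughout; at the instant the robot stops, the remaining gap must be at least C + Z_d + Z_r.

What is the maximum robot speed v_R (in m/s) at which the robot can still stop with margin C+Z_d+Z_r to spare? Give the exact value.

collect terms ⇒ (1/3)·v_R² + (11/12)·v_R + (-29/200) = 0
  disc = (11/12)² − 4·(1/3)·(-29/200) = 3721/3600 ; √disc = 61/60
  v_R = (−(11/12) + 61/60) / (2·(1/3)) = 3/20 m/s
check:
T_s = v_R/a_R = (3/20)/(3/2) = 0.1000 s
robot covers v_R·T_r = 0.1500·0.2500 = 0.0375 m before braking
braking distance = 0.1500²/(2·1.5000) = 0.0075 m
human closes 1.0000·0.3500 = 0.3500 m
C+Z_d+Z_r = 0.1200+0.1000+0.0050 = 0.2250 m
sum ≈ 0.0375+0.0075+0.3500+0.2250 ≈ 0.6200 m = S ✓

v_R_max = 3/20 m/s = 0.1500 m/s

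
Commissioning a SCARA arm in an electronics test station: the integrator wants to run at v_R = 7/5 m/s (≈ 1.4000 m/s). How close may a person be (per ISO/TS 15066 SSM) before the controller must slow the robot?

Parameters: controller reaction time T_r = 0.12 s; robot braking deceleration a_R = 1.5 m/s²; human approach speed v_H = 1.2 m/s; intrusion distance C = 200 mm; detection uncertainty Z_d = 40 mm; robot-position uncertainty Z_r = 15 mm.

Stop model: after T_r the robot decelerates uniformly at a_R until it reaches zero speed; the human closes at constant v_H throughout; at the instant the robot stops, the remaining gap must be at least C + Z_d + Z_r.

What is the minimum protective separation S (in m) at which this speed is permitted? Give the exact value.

S_min = 7021/3000 m = 2.3403 m

T_s = v_R/a_R = (7/5)/(3/2) = 0.9333 s
robot covers v_R·T_r = 1.4000·0.1200 = 0.1680 m before braking
robot under decel: 1.4000²/(2·1.5000) = 0.6533 m
human closes 1.2000·1.0533 = 1.2640 m
C+Z_d+Z_r = 0.2000+0.0400+0.0150 = 0.2550 m
S_min ≈ 0.1680+0.6533+1.2640+0.2550  ⇒  S_min = 7021/3000 m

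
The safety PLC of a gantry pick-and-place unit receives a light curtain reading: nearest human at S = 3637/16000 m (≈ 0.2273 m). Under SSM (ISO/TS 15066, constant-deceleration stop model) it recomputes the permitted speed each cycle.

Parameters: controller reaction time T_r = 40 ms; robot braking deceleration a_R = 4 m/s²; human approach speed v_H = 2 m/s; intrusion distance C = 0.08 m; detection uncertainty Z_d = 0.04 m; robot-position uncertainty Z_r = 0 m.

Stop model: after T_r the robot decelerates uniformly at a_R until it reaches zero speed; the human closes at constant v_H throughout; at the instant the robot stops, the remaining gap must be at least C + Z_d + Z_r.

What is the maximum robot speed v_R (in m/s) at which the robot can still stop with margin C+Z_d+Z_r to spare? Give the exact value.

v_R_max = 1/20 m/s = 0.0500 m/s

collect terms ⇒ (1/8)·v_R² + (27/50)·v_R + (-437/16000) = 0
  disc = (27/50)² − 4·(1/8)·(-437/16000) = 48841/160000 ; √disc = 221/400
  v_R = (−(27/50) + 221/400) / (2·(1/8)) = 1/20 m/s
check:
braking lasts T_s = (1/20)/4 = 0.0125 s
robot covers v_R·T_r = 0.0500·0.0400 = 0.0020 m before braking
robot under decel: 0.0500²/(2·4.0000) = 0.0003 m
human over T_r+T_s: 2.0000·(0.0400+0.0125) = 0.1050 m
residual clearance needed = 0.0800+0.0400+0.0000 = 0.1200 m
sum ≈ 0.0020+0.0003+0.1050+0.1200 ≈ 0.2273 m = S ✓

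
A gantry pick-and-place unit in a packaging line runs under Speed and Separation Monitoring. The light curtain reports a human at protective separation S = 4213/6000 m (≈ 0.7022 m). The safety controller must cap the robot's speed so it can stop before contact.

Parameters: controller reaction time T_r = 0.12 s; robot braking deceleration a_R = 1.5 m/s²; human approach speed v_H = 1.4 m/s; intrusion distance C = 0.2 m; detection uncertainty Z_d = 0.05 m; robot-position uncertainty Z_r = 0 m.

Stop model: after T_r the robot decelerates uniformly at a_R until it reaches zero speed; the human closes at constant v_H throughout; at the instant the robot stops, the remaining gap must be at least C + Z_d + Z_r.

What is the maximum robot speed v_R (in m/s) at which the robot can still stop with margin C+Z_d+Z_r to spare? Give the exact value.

v_R_max = 1/4 m/s = 0.2500 m/s

quadratic (1/3)·v² + (79/75)·v + (-341/1200) = 0
  disc = (79/75)² − 4·(1/3)·(-341/1200) = 3721/2500 ; √disc = 61/50
  v_R = (−(79/75) + 61/50) / (2·(1/3)) = 1/4 m/s
check:
stop time T_s = (1/4)/(3/2) = 0.1667 s
robot covers v_R·T_r = 0.2500·0.1200 = 0.0300 m before braking
robot covers 0.2500·0.1667 − ½·1.5000·0.1667² = 0.0208 m while stopping
human closes 1.4000·0.2867 = 0.4013 m
C+Z_d+Z_r = 0.2000+0.0500+0.0000 = 0.2500 m
sum ≈ 0.0300+0.0208+0.4013+0.2500 ≈ 0.7022 m = S ✓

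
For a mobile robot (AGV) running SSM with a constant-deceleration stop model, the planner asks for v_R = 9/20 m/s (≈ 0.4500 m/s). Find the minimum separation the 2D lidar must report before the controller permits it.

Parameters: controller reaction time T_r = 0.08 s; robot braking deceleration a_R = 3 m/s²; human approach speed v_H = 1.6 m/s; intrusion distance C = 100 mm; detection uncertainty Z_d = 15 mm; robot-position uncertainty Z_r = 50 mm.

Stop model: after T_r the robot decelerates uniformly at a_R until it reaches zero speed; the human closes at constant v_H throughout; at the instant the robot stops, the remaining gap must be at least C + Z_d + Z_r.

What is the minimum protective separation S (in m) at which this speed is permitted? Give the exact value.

S_min = 2411/4000 m = 0.6028 m

braking lasts T_s = (9/20)/3 = 0.1500 s
reaction-phase robot travel = 0.4500·0.0800 = 0.0360 m
robot under decel: 0.4500²/(2·3.0000) = 0.0338 m
human over T_r+T_s: 1.6000·(0.0800+0.1500) = 0.3680 m
residual clearance needed = 0.1000+0.0150+0.0500 = 0.1650 m
S_min ≈ 0.0360+0.0338+0.3680+0.1650  ⇒  S_min = 2411/4000 m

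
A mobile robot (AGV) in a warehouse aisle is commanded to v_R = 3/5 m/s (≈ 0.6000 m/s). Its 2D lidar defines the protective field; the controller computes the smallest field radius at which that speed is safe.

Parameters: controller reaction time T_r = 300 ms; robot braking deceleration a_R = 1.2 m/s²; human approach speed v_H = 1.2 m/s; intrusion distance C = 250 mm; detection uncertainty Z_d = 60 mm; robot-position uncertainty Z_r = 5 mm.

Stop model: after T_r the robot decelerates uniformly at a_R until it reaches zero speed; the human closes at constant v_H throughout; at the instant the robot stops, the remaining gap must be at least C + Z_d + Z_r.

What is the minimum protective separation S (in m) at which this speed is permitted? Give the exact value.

braking lasts T_s = (3/5)/(6/5) = 0.5000 s
robot in T_r: 0.6000·0.3000 = 0.1800 m
braking distance = 0.6000²/(2·1.2000) = 0.1500 m
person approaches 1.2000·(0.3000+0.5000) = 0.9600 m
residual clearance needed = 0.2500+0.0600+0.0050 = 0.3150 m
S_min ≈ 0.1800+0.1500+0.9600+0.3150  ⇒  S_min = 321/200 m

S_min = 321/200 m = 1.6050 m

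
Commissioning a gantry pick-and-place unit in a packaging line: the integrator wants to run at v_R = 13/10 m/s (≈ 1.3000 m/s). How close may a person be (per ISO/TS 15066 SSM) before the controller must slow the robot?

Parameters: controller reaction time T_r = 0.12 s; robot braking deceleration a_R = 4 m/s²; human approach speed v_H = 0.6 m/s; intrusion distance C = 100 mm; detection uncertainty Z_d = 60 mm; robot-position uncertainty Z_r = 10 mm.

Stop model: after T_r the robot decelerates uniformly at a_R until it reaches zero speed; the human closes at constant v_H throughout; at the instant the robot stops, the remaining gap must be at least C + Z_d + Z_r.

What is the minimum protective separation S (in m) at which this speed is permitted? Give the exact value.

stop time T_s = (13/10)/4 = 0.3250 s
robot covers v_R·T_r = 1.3000·0.1200 = 0.1560 m before braking
braking distance = 1.3000²/(2·4.0000) = 0.2112 m
human over T_r+T_s: 0.6000·(0.1200+0.3250) = 0.2670 m
residual clearance needed = 0.1000+0.0600+0.0100 = 0.1700 m
S_min ≈ 0.1560+0.2112+0.2670+0.1700  ⇒  S_min = 3217/4000 m

S_min = 3217/4000 m = 0.8043 m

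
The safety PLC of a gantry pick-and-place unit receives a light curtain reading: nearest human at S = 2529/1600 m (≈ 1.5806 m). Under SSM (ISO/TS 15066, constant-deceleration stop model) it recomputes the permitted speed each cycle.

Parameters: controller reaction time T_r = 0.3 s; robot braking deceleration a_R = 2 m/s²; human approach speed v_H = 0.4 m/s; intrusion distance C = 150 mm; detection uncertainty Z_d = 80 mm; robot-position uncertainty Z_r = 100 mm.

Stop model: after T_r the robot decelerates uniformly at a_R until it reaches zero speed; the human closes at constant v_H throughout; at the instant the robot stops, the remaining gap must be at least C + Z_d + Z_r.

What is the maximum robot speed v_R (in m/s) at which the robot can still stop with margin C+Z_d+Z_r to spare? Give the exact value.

quadratic (1/4)·v² + (1/2)·v + (-1809/1600) = 0
  disc = (1/2)² − 4·(1/4)·(-1809/1600) = 2209/1600 ; √disc = 47/40
  v_R = (−(1/2) + 47/40) / (2·(1/4)) = 27/20 m/s
check:
braking lasts T_s = (27/20)/2 = 0.6750 s
robot covers v_R·T_r = 1.3500·0.3000 = 0.4050 m before braking
braking distance = 1.3500²/(2·2.0000) = 0.4556 m
person approaches 0.4000·(0.3000+0.6750) = 0.3900 m
C+Z_d+Z_r = 0.1500+0.0800+0.1000 = 0.3300 m
sum ≈ 0.4050+0.4556+0.3900+0.3300 ≈ 1.5806 m = S ✓

v_R_max = 27/20 m/s = 1.3500 m/s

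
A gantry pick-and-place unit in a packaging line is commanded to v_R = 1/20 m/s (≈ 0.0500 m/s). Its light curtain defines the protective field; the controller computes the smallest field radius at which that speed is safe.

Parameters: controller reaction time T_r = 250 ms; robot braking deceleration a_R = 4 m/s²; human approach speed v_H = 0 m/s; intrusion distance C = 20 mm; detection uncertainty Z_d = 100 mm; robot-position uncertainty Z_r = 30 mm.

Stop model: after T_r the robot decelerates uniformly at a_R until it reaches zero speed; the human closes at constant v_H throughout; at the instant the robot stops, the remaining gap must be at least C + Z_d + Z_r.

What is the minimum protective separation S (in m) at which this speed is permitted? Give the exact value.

S_min = 521/3200 m = 0.1628 m

stop time T_s = (1/20)/4 = 0.0125 s
robot covers v_R·T_r = 0.0500·0.2500 = 0.0125 m before braking
robot covers 0.0500·0.0125 − ½·4.0000·0.0125² = 0.0003 m while stopping
person approaches 0.0000·(0.2500+0.0125) = 0.0000 m
margins: 0.0200+0.1000+0.0300 = 0.1500 m
S_min ≈ 0.0125+0.0003+0.0000+0.1500  ⇒  S_min = 521/3200 m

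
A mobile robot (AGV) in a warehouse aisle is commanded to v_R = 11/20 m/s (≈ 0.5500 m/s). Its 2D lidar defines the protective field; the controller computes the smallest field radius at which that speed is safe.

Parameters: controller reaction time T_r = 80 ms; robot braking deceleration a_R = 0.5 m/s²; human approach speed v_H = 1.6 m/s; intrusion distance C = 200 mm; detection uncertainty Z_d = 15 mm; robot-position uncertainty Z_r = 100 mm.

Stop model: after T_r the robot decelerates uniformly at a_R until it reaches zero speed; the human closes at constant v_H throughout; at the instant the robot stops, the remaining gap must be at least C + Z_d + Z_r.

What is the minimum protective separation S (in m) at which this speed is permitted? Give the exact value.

T_s = v_R/a_R = (11/20)/(1/2) = 1.1000 s
robot covers v_R·T_r = 0.5500·0.0800 = 0.0440 m before braking
braking distance = 0.5500²/(2·0.5000) = 0.3025 m
person approaches 1.6000·(0.0800+1.1000) = 1.8880 m
residual clearance needed = 0.2000+0.0150+0.1000 = 0.3150 m
S_min ≈ 0.0440+0.3025+1.8880+0.3150  ⇒  S_min = 5099/2000 m

S_min = 5099/2000 m = 2.5495 m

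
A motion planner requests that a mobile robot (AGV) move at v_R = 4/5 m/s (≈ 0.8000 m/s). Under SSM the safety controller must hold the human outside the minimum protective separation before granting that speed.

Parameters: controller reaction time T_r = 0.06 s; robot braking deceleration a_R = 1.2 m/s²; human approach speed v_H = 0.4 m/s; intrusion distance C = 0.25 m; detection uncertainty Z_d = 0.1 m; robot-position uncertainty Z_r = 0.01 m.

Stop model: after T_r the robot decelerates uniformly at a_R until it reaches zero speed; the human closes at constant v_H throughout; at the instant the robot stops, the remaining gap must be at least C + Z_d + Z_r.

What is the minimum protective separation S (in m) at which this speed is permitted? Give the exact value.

S_min = 362/375 m = 0.9653 m

braking lasts T_s = (4/5)/(6/5) = 0.6667 s
robot covers v_R·T_r = 0.8000·0.0600 = 0.0480 m before braking
robot covers 0.8000·0.6667 − ½·1.2000·0.6667² = 0.2667 m while stopping
human closes 0.4000·0.7267 = 0.2907 m
margins: 0.2500+0.1000+0.0100 = 0.3600 m
S_min ≈ 0.0480+0.2667+0.2907+0.3600  ⇒  S_min = 362/375 m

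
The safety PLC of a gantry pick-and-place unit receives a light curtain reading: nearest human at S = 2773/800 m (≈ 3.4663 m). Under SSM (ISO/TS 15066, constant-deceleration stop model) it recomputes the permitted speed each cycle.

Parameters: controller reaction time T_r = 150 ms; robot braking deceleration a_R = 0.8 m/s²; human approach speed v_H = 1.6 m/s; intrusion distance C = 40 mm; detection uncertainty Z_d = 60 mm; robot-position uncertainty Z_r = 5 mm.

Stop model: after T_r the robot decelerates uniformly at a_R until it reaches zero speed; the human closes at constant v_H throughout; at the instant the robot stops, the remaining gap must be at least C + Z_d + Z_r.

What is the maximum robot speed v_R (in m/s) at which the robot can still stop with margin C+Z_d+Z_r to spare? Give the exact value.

v_R_max = 11/10 m/s = 1.1000 m/s

at the boundary: (5/8)·v² + (43/20)·v + (-2497/800) = 0
  disc = (43/20)² − 4·(5/8)·(-2497/800) = 19881/1600 ; √disc = 141/40
  v_R = (−(43/20) + 141/40) / (2·(5/8)) = 11/10 m/s
check:
braking lasts T_s = (11/10)/(4/5) = 1.3750 s
robot covers v_R·T_r = 1.1000·0.1500 = 0.1650 m before braking
robot under decel: 1.1000²/(2·0.8000) = 0.7562 m
human over T_r+T_s: 1.6000·(0.1500+1.3750) = 2.4400 m
residual clearance needed = 0.0400+0.0600+0.0050 = 0.1050 m
sum ≈ 0.1650+0.7562+2.4400+0.1050 ≈ 3.4663 m = S ✓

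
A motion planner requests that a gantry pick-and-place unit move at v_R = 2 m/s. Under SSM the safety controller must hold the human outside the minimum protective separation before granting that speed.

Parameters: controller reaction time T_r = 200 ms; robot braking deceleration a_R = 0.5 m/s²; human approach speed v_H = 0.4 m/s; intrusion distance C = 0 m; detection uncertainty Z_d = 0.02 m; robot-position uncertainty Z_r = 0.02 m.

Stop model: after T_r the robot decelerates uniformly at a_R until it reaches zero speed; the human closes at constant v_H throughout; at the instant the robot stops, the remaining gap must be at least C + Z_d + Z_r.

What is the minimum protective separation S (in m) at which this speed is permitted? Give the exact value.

T_s = v_R/a_R = 2/(1/2) = 4.0000 s
robot covers v_R·T_r = 2.0000·0.2000 = 0.4000 m before braking
robot under decel: 2.0000²/(2·0.5000) = 4.0000 m
person approaches 0.4000·(0.2000+4.0000) = 1.6800 m
margins: 0.0000+0.0200+0.0200 = 0.0400 m
S_min ≈ 0.4000+4.0000+1.6800+0.0400  ⇒  S_min = 153/25 m

S_min = 153/25 m = 6.1200 m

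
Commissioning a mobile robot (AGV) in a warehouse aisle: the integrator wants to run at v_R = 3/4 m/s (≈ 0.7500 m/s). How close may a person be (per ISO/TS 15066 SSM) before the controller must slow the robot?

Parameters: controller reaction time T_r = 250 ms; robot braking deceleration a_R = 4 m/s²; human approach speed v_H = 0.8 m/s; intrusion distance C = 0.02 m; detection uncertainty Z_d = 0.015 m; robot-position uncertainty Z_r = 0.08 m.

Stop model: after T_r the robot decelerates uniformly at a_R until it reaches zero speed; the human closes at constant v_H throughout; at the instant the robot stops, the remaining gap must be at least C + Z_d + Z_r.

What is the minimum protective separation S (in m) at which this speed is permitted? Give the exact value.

braking lasts T_s = (3/4)/4 = 0.1875 s
robot in T_r: 0.7500·0.2500 = 0.1875 m
braking distance = 0.7500²/(2·4.0000) = 0.0703 m
human closes 0.8000·0.4375 = 0.3500 m
residual clearance needed = 0.0200+0.0150+0.0800 = 0.1150 m
S_min ≈ 0.1875+0.0703+0.3500+0.1150  ⇒  S_min = 2313/3200 m

S_min = 2313/3200 m = 0.7228 m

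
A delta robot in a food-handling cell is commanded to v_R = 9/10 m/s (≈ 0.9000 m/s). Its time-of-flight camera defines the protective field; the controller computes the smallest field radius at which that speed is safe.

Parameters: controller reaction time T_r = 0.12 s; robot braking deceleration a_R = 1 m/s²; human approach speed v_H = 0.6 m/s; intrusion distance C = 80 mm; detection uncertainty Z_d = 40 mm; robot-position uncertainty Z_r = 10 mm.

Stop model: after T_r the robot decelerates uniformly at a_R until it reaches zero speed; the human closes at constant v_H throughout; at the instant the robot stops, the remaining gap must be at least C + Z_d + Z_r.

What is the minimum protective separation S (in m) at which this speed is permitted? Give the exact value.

braking lasts T_s = (9/10)/1 = 0.9000 s
reaction-phase robot travel = 0.9000·0.1200 = 0.1080 m
braking distance = 0.9000²/(2·1.0000) = 0.4050 m
human over T_r+T_s: 0.6000·(0.1200+0.9000) = 0.6120 m
residual clearance needed = 0.0800+0.0400+0.0100 = 0.1300 m
S_min ≈ 0.1080+0.4050+0.6120+0.1300  ⇒  S_min = 251/200 m

S_min = 251/200 m = 1.2550 m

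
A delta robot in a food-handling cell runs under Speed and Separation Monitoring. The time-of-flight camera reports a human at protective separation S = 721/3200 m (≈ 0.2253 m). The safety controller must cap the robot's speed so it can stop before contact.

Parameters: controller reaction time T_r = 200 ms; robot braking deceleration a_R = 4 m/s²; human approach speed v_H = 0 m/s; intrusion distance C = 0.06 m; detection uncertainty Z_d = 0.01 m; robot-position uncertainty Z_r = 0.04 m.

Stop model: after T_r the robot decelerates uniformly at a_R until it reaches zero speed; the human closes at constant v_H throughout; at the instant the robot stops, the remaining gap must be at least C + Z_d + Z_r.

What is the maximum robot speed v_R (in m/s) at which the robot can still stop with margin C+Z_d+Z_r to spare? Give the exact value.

v_R_max = 9/20 m/s = 0.4500 m/s

at the boundary: (1/8)·v² + (1/5)·v + (-369/3200) = 0
  disc = (1/5)² − 4·(1/8)·(-369/3200) = 25/256 ; √disc = 5/16
  v_R = (−(1/5) + 5/16) / (2·(1/8)) = 9/20 m/s
check:
T_s = v_R/a_R = (9/20)/4 = 0.1125 s
robot covers v_R·T_r = 0.4500·0.2000 = 0.0900 m before braking
robot covers 0.4500·0.1125 − ½·4.0000·0.1125² = 0.0253 m while stopping
human closes 0.0000·0.3125 = 0.0000 m
C+Z_d+Z_r = 0.0600+0.0100+0.0400 = 0.1100 m
sum ≈ 0.0900+0.0253+0.0000+0.1100 ≈ 0.2253 m = S ✓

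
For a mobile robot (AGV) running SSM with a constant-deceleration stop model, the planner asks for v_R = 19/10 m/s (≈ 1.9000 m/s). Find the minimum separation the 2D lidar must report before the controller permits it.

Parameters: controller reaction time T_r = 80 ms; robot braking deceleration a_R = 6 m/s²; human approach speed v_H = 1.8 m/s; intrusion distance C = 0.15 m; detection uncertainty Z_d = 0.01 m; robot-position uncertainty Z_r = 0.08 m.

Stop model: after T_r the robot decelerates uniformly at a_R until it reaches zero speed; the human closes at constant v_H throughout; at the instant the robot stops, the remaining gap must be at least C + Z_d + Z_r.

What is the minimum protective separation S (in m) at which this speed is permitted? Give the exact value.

stop time T_s = (19/10)/6 = 0.3167 s
reaction-phase robot travel = 1.9000·0.0800 = 0.1520 m
robot covers 1.9000·0.3167 − ½·6.0000·0.3167² = 0.3008 m while stopping
human over T_r+T_s: 1.8000·(0.0800+0.3167) = 0.7140 m
margins: 0.1500+0.0100+0.0800 = 0.2400 m
S_min ≈ 0.1520+0.3008+0.7140+0.2400  ⇒  S_min = 8441/6000 m

S_min = 8441/6000 m = 1.4068 m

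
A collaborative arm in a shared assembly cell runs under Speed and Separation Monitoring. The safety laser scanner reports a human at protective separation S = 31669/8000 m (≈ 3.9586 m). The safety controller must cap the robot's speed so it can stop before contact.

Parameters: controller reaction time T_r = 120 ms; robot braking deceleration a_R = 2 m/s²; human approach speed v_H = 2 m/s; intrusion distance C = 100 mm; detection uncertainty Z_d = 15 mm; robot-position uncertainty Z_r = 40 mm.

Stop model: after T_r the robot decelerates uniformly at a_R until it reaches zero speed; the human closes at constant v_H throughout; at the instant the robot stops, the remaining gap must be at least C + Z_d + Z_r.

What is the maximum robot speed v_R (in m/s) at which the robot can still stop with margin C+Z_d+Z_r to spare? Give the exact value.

at the boundary: (1/4)·v² + (28/25)·v + (-28509/8000) = 0
  disc = (28/25)² − 4·(1/4)·(-28509/8000) = 192721/40000 ; √disc = 439/200
  v_R = (−(28/25) + 439/200) / (2·(1/4)) = 43/20 m/s
check:
T_s = v_R/a_R = (43/20)/2 = 1.0750 s
reaction-phase robot travel = 2.1500·0.1200 = 0.2580 m
robot under decel: 2.1500²/(2·2.0000) = 1.1556 m
person approaches 2.0000·(0.1200+1.0750) = 2.3900 m
C+Z_d+Z_r = 0.1000+0.0150+0.0400 = 0.1550 m
sum ≈ 0.2580+1.1556+2.3900+0.1550 ≈ 3.9586 m = S ✓

v_R_max = 43/20 m/s = 2.1500 m/s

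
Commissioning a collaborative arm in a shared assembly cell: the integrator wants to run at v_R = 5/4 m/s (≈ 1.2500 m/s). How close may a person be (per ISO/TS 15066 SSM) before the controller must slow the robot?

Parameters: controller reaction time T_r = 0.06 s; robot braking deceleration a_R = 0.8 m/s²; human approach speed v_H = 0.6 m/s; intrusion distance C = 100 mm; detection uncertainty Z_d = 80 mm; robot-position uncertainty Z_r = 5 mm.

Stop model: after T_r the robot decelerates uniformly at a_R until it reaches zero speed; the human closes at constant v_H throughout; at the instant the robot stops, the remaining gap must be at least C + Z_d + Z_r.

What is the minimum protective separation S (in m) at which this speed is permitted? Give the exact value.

T_s = v_R/a_R = (5/4)/(4/5) = 1.5625 s
robot covers v_R·T_r = 1.2500·0.0600 = 0.0750 m before braking
braking distance = 1.2500²/(2·0.8000) = 0.9766 m
person approaches 0.6000·(0.0600+1.5625) = 0.9735 m
margins: 0.1000+0.0800+0.0050 = 0.1850 m
S_min ≈ 0.0750+0.9766+0.9735+0.1850  ⇒  S_min = 35361/16000 m

S_min = 35361/16000 m = 2.2101 m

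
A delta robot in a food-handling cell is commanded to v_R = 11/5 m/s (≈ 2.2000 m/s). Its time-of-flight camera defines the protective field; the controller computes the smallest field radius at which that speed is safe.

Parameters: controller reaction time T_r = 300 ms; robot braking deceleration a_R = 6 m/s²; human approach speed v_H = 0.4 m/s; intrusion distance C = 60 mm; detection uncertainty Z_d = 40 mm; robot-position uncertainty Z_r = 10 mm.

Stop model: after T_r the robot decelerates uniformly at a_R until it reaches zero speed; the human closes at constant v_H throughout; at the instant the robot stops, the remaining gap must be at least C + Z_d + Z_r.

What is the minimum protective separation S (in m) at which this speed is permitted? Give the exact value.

S_min = 36/25 m = 1.4400 m

T_s = v_R/a_R = (11/5)/6 = 0.3667 s
robot covers v_R·T_r = 2.2000·0.3000 = 0.6600 m before braking
robot under decel: 2.2000²/(2·6.0000) = 0.4033 m
human closes 0.4000·0.6667 = 0.2667 m
residual clearance needed = 0.0600+0.0400+0.0100 = 0.1100 m
S_min ≈ 0.6600+0.4033+0.2667+0.1100  ⇒  S_min = 36/25 m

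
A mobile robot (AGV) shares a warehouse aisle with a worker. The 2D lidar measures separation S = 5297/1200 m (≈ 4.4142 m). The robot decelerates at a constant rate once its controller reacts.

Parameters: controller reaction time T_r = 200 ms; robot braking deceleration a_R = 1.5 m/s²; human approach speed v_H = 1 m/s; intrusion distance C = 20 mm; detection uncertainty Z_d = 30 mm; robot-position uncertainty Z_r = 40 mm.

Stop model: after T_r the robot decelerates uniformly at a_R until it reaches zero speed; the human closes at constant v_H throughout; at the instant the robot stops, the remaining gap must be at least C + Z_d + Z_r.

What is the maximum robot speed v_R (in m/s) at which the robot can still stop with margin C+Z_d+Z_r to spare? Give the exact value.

v_R_max = 49/20 m/s = 2.4500 m/s

collect terms ⇒ (1/3)·v_R² + (13/15)·v_R + (-4949/1200) = 0
  disc = (13/15)² − 4·(1/3)·(-4949/1200) = 25/4 ; √disc = 5/2
  v_R = (−(13/15) + 5/2) / (2·(1/3)) = 49/20 m/s
check:
T_s = v_R/a_R = (49/20)/(3/2) = 1.6333 s
reaction-phase robot travel = 2.4500·0.2000 = 0.4900 m
braking distance = 2.4500²/(2·1.5000) = 2.0008 m
person approaches 1.0000·(0.2000+1.6333) = 1.8333 m
margins: 0.0200+0.0300+0.0400 = 0.0900 m
sum ≈ 0.4900+2.0008+1.8333+0.0900 ≈ 4.4142 m = S ✓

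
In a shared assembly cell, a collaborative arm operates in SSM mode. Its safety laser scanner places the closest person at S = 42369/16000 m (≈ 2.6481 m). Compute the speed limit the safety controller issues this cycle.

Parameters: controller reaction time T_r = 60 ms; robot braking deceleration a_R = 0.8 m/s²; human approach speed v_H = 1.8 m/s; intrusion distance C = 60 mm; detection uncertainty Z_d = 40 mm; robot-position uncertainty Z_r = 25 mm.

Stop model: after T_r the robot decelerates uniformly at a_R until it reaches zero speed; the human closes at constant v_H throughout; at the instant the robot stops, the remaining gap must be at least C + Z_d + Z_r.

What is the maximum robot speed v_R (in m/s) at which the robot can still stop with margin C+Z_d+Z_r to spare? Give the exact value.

quadratic (5/8)·v² + (231/100)·v + (-38641/16000) = 0
  disc = (231/100)² − 4·(5/8)·(-38641/16000) = 1819801/160000 ; √disc = 1349/400
  v_R = (−(231/100) + 1349/400) / (2·(5/8)) = 17/20 m/s
check:
braking lasts T_s = (17/20)/(4/5) = 1.0625 s
robot covers v_R·T_r = 0.8500·0.0600 = 0.0510 m before braking
robot under decel: 0.8500²/(2·0.8000) = 0.4516 m
human over T_r+T_s: 1.8000·(0.0600+1.0625) = 2.0205 m
margins: 0.0600+0.0400+0.0250 = 0.1250 m
sum ≈ 0.0510+0.4516+2.0205+0.1250 ≈ 2.6481 m = S ✓

v_R_max = 17/20 m/s = 0.8500 m/s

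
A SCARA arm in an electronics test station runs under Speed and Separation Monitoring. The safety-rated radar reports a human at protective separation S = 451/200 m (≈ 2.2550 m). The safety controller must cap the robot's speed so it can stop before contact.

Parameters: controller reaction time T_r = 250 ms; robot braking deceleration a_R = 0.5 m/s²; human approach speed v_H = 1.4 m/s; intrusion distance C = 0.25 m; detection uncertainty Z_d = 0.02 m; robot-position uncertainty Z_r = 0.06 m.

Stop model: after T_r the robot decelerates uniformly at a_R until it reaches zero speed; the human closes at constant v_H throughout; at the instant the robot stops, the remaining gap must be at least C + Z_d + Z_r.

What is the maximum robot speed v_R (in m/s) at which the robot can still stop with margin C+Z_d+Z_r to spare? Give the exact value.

v_R_max = 9/20 m/s = 0.4500 m/s

at the boundary: (1)·v² + (61/20)·v + (-63/40) = 0
  disc = (61/20)² − 4·(1)·(-63/40) = 6241/400 ; √disc = 79/20
  v_R = (−(61/20) + 79/20) / (2·(1)) = 9/20 m/s
check:
braking lasts T_s = (9/20)/(1/2) = 0.9000 s
robot covers v_R·T_r = 0.4500·0.2500 = 0.1125 m before braking
robot under decel: 0.4500²/(2·0.5000) = 0.2025 m
human over T_r+T_s: 1.4000·(0.2500+0.9000) = 1.6100 m
margins: 0.2500+0.0200+0.0600 = 0.3300 m
sum ≈ 0.1125+0.2025+1.6100+0.3300 ≈ 2.2550 m = S ✓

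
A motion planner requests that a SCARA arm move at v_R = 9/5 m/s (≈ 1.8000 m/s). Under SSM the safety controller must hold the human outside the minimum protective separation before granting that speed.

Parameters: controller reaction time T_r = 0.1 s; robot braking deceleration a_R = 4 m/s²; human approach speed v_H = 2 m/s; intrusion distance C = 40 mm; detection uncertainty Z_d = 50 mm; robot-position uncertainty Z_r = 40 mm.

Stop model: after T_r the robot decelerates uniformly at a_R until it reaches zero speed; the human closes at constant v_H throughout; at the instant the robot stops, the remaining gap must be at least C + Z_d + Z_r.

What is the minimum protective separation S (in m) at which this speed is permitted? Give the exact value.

S_min = 363/200 m = 1.8150 m

T_s = v_R/a_R = (9/5)/4 = 0.4500 s
reaction-phase robot travel = 1.8000·0.1000 = 0.1800 m
braking distance = 1.8000²/(2·4.0000) = 0.4050 m
human closes 2.0000·0.5500 = 1.1000 m
residual clearance needed = 0.0400+0.0500+0.0400 = 0.1300 m
S_min ≈ 0.1800+0.4050+1.1000+0.1300  ⇒  S_min = 363/200 m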